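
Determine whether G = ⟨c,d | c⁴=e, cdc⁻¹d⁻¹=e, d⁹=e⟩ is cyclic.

|G| = 36. The element cd has order 36 (its powers give 36 distinct elements), so ⟨cd⟩ = G and G is cyclic.

Answer: Yes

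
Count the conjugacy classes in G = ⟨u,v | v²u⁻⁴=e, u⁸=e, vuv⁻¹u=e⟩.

The conjugacy classes (representative and size) are:
  [e] (size 1), [u⁷] (size 2), [u²] (size 2), [u⁵] (size 2), [u⁴] (size 1), [u²v⁻¹] (size 4), [u³v] (size 4).
Class equation: 1 + 2 + 2 + 2 + 1 + 4 + 4 = 16 = |G|. So G has 7 conjugacy classes.

Answer: 7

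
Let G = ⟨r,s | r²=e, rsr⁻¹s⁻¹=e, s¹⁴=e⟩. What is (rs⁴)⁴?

Compute successive powers of (rs⁴), reducing at each step:
  (rs⁴)²: (rs⁴) · r = s⁴;   (s⁴) · s⁴ = s⁸
  (rs⁴)³: (s⁸) · r = rs⁸;   (rs⁸) · s⁴ = rs¹²
  (rs⁴)⁴: (rs¹²) · r = s¹²;   (s¹²) · s⁴ = s²

Answer: s²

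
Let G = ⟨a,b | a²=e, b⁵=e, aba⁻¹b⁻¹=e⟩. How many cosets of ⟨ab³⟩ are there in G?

First find ord(ab³) by computing successive powers:
  (ab³)¹ = ab³, (ab³)² = b, (ab³)³ = ab⁴, (ab³)⁴ = b², (ab³)⁵ = a, (ab³)⁶ = b³, (ab³)⁷ = ab, (ab³)⁸ = b⁴, (ab³)⁹ = ab², (ab³)¹⁰ = e.
So |⟨ab³⟩| = ord(ab³) = 10. With |G| = 10, by Lagrange [G : ⟨ab³⟩] = 10/10 = 1.

Answer: 1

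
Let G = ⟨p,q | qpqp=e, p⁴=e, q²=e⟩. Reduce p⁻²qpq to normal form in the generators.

Multiply left to right, reducing at each step:
  (p²) · q = p²q
  (p²q) · p = pq
  (pq) · q = p

Answer: p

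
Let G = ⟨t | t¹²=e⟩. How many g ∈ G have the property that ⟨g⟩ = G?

G is cyclic of order 12. An element generates G iff its order is 12, and a cyclic group of order 12 has exactly φ(12) = 4 such elements.

Answer: 4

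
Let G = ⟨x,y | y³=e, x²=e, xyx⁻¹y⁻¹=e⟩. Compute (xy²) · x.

Compute (xy²) · x by multiplying left to right and reducing via the relations at each step:
  (xy²) · x = y²

Answer: y²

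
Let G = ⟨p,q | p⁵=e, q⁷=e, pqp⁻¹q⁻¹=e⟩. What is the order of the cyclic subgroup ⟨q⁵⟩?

|⟨q⁵⟩| equals the order of q⁵. Compute successive powers until reaching e:
  (q⁵)¹ = q⁵, (q⁵)² = q³, (q⁵)³ = q, (q⁵)⁴ = q⁶, (q⁵)⁵ = q⁴, (q⁵)⁶ = q², (q⁵)⁷ = e.
The smallest positive k with (q⁵)ᵏ = e is 7, so |⟨q⁵⟩| = 7.

Answer: 7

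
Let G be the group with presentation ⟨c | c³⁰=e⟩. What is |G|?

G is generated by a single element, so G is cyclic. The relator gives c³⁰ = e and no smaller power is forced to be e, so the 30 powers {c, e, c², c³, c⁴, c⁵, c⁶, c⁷, c⁸, c⁹, c²², c²³, c²¹, c²⁰, c²⁴, c²⁵, c²⁶, c²⁷, c²⁸, c²⁹, c¹², c¹³, c¹¹, c¹⁰, c¹⁴, c¹⁵, c¹⁶, c¹⁷, c¹⁸, c¹⁹} are distinct. Hence |G| = 30.

Answer: 30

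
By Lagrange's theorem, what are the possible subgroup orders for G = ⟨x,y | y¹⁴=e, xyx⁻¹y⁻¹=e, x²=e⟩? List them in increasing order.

|G| = 28 = 2² · 7. By Lagrange's theorem the order of any subgroup divides 28; the divisors of 28 are 1, 2, 4, 7, 14, 28.

Answer: 1, 2, 4, 7, 14, 28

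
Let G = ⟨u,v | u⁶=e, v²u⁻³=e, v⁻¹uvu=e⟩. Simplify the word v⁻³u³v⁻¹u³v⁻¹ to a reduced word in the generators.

Multiply left to right, reducing at each step:
  v · u³ = v⁻¹
  (v⁻¹) · v⁻¹ = u³
  (u³) · u³ = e
  e · v⁻¹ = v⁻¹

Answer: v⁻¹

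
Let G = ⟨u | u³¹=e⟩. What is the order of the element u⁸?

Compute successive powers until reaching e:
  (u⁸)¹ = u⁸, (u⁸)² = u¹⁶, (u⁸)³ = u²⁴, (u⁸)⁴ = u, (u⁸)⁵ = u⁹, (u⁸)⁶ = u¹⁷, (u⁸)⁷ = u²⁵, (u⁸)⁸ = u², (u⁸)⁹ = u¹⁰, (u⁸)¹⁰ = u¹⁸, (u⁸)¹¹ = u²⁶, (u⁸)¹² = u³, (u⁸)¹³ = u¹¹, (u⁸)¹⁴ = u¹⁹, (u⁸)¹⁵ = u²⁷, (u⁸)¹⁶ = u⁴, (u⁸)¹⁷ = u¹², (u⁸)¹⁸ = u²⁰, (u⁸)¹⁹ = u²⁸, (u⁸)²⁰ = u⁵, (u⁸)²¹ = u¹³, (u⁸)²² = u²¹, (u⁸)²³ = u²⁹, (u⁸)²⁴ = u⁶, (u⁸)²⁵ = u¹⁴, (u⁸)²⁶ = u²², (u⁸)²⁷ = u³⁰, (u⁸)²⁸ = u⁷, (u⁸)²⁹ = u¹⁵, (u⁸)³⁰ = u²³, (u⁸)³¹ = e.
The smallest positive k with (u⁸)ᵏ = e is 31.

Answer: 31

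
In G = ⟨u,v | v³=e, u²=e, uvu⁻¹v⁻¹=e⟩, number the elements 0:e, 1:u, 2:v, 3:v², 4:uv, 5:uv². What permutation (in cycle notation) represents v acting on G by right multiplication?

(0 2 3)(1 4 5)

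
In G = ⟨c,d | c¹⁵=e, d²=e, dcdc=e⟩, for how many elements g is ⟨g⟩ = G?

⟨g⟩ = G would require ord(g) = |G| = 30, but the maximum element order in G is 15 < 30. So G is not cyclic and no single element generates it: the count is 0.

Answer: 0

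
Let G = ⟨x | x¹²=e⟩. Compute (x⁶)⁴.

Compute successive powers of (x⁶), reducing at each step:
  (x⁶)²: (x⁶) · x⁶ = e
  (x⁶)³: e · x⁶ = x⁶
  (x⁶)⁴: (x⁶) · x⁶ = e

Answer: e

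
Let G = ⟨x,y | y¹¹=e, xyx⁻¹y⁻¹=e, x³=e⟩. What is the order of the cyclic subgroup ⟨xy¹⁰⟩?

|⟨xy¹⁰⟩| equals the order of xy¹⁰. Compute successive powers until reaching e:
  (xy¹⁰)¹ = xy¹⁰, (xy¹⁰)² = x²y⁹, (xy¹⁰)³ = y⁸, (xy¹⁰)⁴ = xy⁷, (xy¹⁰)⁵ = x²y⁶, (xy¹⁰)⁶ = y⁵, (xy¹⁰)⁷ = xy⁴, (xy¹⁰)⁸ = x²y³, (xy¹⁰)⁹ = y², (xy¹⁰)¹⁰ = xy, (xy¹⁰)¹¹ = x², (xy¹⁰)¹² = y¹⁰, (xy¹⁰)¹³ = xy⁹, (xy¹⁰)¹⁴ = x²y⁸, (xy¹⁰)¹⁵ = y⁷, (xy¹⁰)¹⁶ = xy⁶, (xy¹⁰)¹⁷ = x²y⁵, (xy¹⁰)¹⁸ = y⁴, (xy¹⁰)¹⁹ = xy³, (xy¹⁰)²⁰ = x²y², (xy¹⁰)²¹ = y, (xy¹⁰)²² = x, (xy¹⁰)²³ = x²y¹⁰, (xy¹⁰)²⁴ = y⁹, (xy¹⁰)²⁵ = xy⁸, (xy¹⁰)²⁶ = x²y⁷, (xy¹⁰)²⁷ = y⁶, (xy¹⁰)²⁸ = xy⁵, (xy¹⁰)²⁹ = x²y⁴, (xy¹⁰)³⁰ = y³, (xy¹⁰)³¹ = xy², (xy¹⁰)³² = x²y, (xy¹⁰)³³ = e.
The smallest positive k with (xy¹⁰)ᵏ = e is 33, so |⟨xy¹⁰⟩| = 33.

Answer: 33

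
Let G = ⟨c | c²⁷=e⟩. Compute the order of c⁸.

Compute successive powers until reaching e:
  (c⁸)¹ = c⁸, (c⁸)² = c¹⁶, (c⁸)³ = c²⁴, (c⁸)⁴ = c⁵, (c⁸)⁵ = c¹³, (c⁸)⁶ = c²¹, (c⁸)⁷ = c², (c⁸)⁸ = c¹⁰, (c⁸)⁹ = c¹⁸, (c⁸)¹⁰ = c²⁶, (c⁸)¹¹ = c⁷, (c⁸)¹² = c¹⁵, (c⁸)¹³ = c²³, (c⁸)¹⁴ = c⁴, (c⁸)¹⁵ = c¹², (c⁸)¹⁶ = c²⁰, (c⁸)¹⁷ = c, (c⁸)¹⁸ = c⁹, (c⁸)¹⁹ = c¹⁷, (c⁸)²⁰ = c²⁵, (c⁸)²¹ = c⁶, (c⁸)²² = c¹⁴, (c⁸)²³ = c²², (c⁸)²⁴ = c³, (c⁸)²⁵ = c¹¹, (c⁸)²⁶ = c¹⁹, (c⁸)²⁷ = e.
The smallest positive k with (c⁸)ᵏ = e is 27.

Answer: 27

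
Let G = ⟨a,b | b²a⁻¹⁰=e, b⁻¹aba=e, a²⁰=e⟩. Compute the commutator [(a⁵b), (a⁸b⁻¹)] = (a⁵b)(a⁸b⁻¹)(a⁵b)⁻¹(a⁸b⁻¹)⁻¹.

[(a⁵b), (a⁸b⁻¹)] = (a⁵b)·(a⁸b⁻¹)·(a⁵b)⁻¹·(a⁸b⁻¹)⁻¹.
  (a⁵b) · (a⁸b⁻¹) = a¹⁷
  (a¹⁷) · (a⁵b⁻¹) = a²b⁻¹
  (a²b⁻¹) · (a⁸b) = a¹⁴

Answer: a¹⁴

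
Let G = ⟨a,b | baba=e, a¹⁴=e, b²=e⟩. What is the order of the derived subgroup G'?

G' = [G, G] is generated by all commutators. The generator-pair commutators are: [a, b] = a².
The subgroup they normally generate is {e, a², a⁴, a⁶, a⁸, a¹⁰, a¹²}, of order 7.
Check: |G/G'| = 28/7 = 4 is the order of the abelianisation.

Answer: 7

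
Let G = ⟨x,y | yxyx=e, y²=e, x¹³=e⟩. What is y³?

Compute successive powers of y, reducing at each step:
  y²: y · y = e
  y³: e · y = y

Answer: y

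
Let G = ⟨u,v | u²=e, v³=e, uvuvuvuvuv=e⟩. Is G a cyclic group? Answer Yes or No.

Every cyclic group is abelian. But u·v = uv while v·u = vu, so u·v ≠ v·u and G is not abelian. Hence G is not cyclic.

Answer: No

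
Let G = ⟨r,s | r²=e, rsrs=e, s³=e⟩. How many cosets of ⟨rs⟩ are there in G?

First find ord(rs) by computing successive powers:
  (rs)¹ = rs, (rs)² = e.
So |⟨rs⟩| = ord(rs) = 2. With |G| = 6, by Lagrange [G : ⟨rs⟩] = 6/2 = 3.

Answer: 3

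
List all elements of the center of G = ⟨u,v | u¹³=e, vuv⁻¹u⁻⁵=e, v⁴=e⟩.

An element z ∈ Z(G) iff z commutes with every generator.
For example e is central: e·u = u = u·e; e·v = v = v·e.
Whereas u ∉ Z(G) since u·v = uv ≠ u⁵v = v·u.
Checking each of the 52 elements this way gives Z(G) = {e}, of order 1.

Answer: {e}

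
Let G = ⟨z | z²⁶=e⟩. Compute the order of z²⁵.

Compute successive powers until reaching e:
  (z²⁵)¹ = z²⁵, (z²⁵)² = z²⁴, (z²⁵)³ = z²³, (z²⁵)⁴ = z²², (z²⁵)⁵ = z²¹, (z²⁵)⁶ = z²⁰, (z²⁵)⁷ = z¹⁹, (z²⁵)⁸ = z¹⁸, (z²⁵)⁹ = z¹⁷, (z²⁵)¹⁰ = z¹⁶, (z²⁵)¹¹ = z¹⁵, (z²⁵)¹² = z¹⁴, (z²⁵)¹³ = z¹³, (z²⁵)¹⁴ = z¹², (z²⁵)¹⁵ = z¹¹, (z²⁵)¹⁶ = z¹⁰, (z²⁵)¹⁷ = z⁹, (z²⁵)¹⁸ = z⁸, (z²⁵)¹⁹ = z⁷, (z²⁵)²⁰ = z⁶, (z²⁵)²¹ = z⁵, (z²⁵)²² = z⁴, (z²⁵)²³ = z³, (z²⁵)²⁴ = z², (z²⁵)²⁵ = z, (z²⁵)²⁶ = e.
The smallest positive k with (z²⁵)ᵏ = e is 26.

Answer: 26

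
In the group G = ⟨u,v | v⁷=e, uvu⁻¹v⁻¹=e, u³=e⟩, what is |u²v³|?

Compute successive powers until reaching e:
  (u²v³)¹ = u²v³, (u²v³)² = uv⁶, (u²v³)³ = v², (u²v³)⁴ = u²v⁵, (u²v³)⁵ = uv, (u²v³)⁶ = v⁴, (u²v³)⁷ = u², (u²v³)⁸ = uv³, (u²v³)⁹ = v⁶, (u²v³)¹⁰ = u²v², (u²v³)¹¹ = uv⁵, (u²v³)¹² = v, (u²v³)¹³ = u²v⁴, (u²v³)¹⁴ = u, (u²v³)¹⁵ = v³, (u²v³)¹⁶ = u²v⁶, (u²v³)¹⁷ = uv², (u²v³)¹⁸ = v⁵, (u²v³)¹⁹ = u²v, (u²v³)²⁰ = uv⁴, (u²v³)²¹ = e.
The smallest positive k with (u²v³)ᵏ = e is 21.

Answer: 21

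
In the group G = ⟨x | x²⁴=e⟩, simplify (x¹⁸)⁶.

Compute successive powers of (x¹⁸), reducing at each step:
  (x¹⁸)²: (x¹⁸) · x¹⁸ = x¹²
  (x¹⁸)³: (x¹²) · x¹⁸ = x⁶
  (x¹⁸)⁴: (x⁶) · x¹⁸ = e
  (x¹⁸)⁵: e · x¹⁸ = x¹⁸
  (x¹⁸)⁶: (x¹⁸) · x¹⁸ = x¹²

Answer: x¹²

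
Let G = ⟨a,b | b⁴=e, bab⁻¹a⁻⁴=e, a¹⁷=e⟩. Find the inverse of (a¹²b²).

The order of (a¹²b²) is 2 (smallest k with (a¹²b²)ᵏ = e), so (a¹²b²)⁻¹ = (a¹²b²)¹ = a¹²b².
Check: (a¹²b²) · (a¹²b²) → (a¹²b²) · a¹² = b²;   (b²) · b² = e, giving e as required.

Answer: a¹²b²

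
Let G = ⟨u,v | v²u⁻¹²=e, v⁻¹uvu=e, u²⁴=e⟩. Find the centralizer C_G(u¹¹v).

⟨u¹¹v⟩ ⊆ C_G(u¹¹v) since powers of u¹¹v commute with u¹¹v; so |C_G(u¹¹v)| ≥ |⟨u¹¹v⟩| = 4.
By orbit–stabilizer, |C_G(u¹¹v)| = |G| / |conj. class of u¹¹v| = 48 / 12 = 4.
The 4 elements commuting with u¹¹v are {e, u¹², u¹¹v, u¹¹v⁻¹}.

Answer: {e, u¹², u¹¹v, u¹¹v⁻¹}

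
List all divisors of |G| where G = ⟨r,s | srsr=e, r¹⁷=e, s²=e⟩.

|G| = 34 = 2 · 17. By Lagrange's theorem the order of any subgroup divides 34; the divisors of 34 are 1, 2, 17, 34.

Answer: 1, 2, 17, 34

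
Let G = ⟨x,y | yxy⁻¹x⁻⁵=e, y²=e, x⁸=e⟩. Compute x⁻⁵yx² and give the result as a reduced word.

Multiply left to right, reducing at each step:
  (x³) · y = x³y
  (x³y) · x² = x⁵y

Answer: x⁵y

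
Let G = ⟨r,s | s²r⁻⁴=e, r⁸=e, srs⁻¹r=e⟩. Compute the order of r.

Compute successive powers until reaching e:
  r¹ = r, r² = r², r³ = r³, r⁴ = r⁴, r⁵ = r⁵, r⁶ = r⁶, r⁷ = r⁷, r⁸ = e.
The smallest positive k with rᵏ = e is 8.

Answer: 8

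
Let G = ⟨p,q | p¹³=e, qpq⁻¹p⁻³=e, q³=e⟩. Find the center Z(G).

An element z ∈ Z(G) iff z commutes with every generator.
For example e is central: e·p = p = p·e; e·q = q = q·e.
Whereas p ∉ Z(G) since p·q = pq ≠ p³q = q·p.
Checking each of the 39 elements this way gives Z(G) = {e}, of order 1.

Answer: {e}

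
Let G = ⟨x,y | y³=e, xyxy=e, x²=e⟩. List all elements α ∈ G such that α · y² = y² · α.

⟨y²⟩ ⊆ C_G(y²) since powers of y² commute with y²; so |C_G(y²)| ≥ |⟨y²⟩| = 3.
By orbit–stabilizer, |C_G(y²)| = |G| / |conj. class of y²| = 6 / 2 = 3.
The 3 elements commuting with y² are {e, y, y²}.

Answer: {e, y, y²}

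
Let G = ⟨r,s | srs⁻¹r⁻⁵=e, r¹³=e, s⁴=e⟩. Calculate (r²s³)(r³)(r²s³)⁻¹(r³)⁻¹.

[(r²s³), (r³)] = (r²s³)·(r³)·(r²s³)⁻¹·(r³)⁻¹.
  (r²s³) · (r³) = s³
  (s³) · (r³s) = r¹¹
  (r¹¹) · (r¹⁰) = r⁸

Answer: r⁸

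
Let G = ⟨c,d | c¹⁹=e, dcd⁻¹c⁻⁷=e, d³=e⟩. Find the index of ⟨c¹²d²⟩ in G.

First find ord(c¹²d²) by computing successive powers:
  (c¹²d²)¹ = c¹²d², (c¹²d²)² = c¹¹d, (c¹²d²)³ = e.
So |⟨c¹²d²⟩| = ord(c¹²d²) = 3. With |G| = 57, by Lagrange [G : ⟨c¹²d²⟩] = 57/3 = 19.

Answer: 19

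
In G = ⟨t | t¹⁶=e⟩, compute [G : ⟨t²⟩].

First find ord(t²) by computing successive powers:
  (t²)¹ = t², (t²)² = t⁴, (t²)³ = t⁶, (t²)⁴ = t⁸, (t²)⁵ = t¹⁰, (t²)⁶ = t¹², (t²)⁷ = t¹⁴, (t²)⁸ = e.
So |⟨t²⟩| = ord(t²) = 8. With |G| = 16, by Lagrange [G : ⟨t²⟩] = 16/8 = 2.

Answer: 2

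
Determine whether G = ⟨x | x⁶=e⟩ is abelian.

G has a single generator, so G is cyclic and hence abelian.

Answer: Yes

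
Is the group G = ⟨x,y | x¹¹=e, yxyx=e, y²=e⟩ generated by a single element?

Every cyclic group is abelian. But x·y = xy while y·x = x¹⁰y, so x·y ≠ y·x and G is not abelian. Hence G is not cyclic.

Answer: No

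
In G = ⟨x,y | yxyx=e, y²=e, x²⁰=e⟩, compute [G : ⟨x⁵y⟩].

First find ord(x⁵y) by computing successive powers:
  (x⁵y)¹ = x⁵y, (x⁵y)² = e.
So |⟨x⁵y⟩| = ord(x⁵y) = 2. With |G| = 40, by Lagrange [G : ⟨x⁵y⟩] = 40/2 = 20.

Answer: 20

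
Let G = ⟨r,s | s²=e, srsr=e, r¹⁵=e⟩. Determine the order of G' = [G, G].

G' = [G, G] is generated by all commutators. The generator-pair commutators are: [r, s] = r².
The subgroup they normally generate is {e, r, r², r³, r⁴, r⁵, r⁶, r⁷, r⁸, r⁹, r¹⁰, r¹¹, r¹², r¹³, r¹⁴}, of order 15.
Check: |G/G'| = 30/15 = 2 is the order of the abelianisation.

Answer: 15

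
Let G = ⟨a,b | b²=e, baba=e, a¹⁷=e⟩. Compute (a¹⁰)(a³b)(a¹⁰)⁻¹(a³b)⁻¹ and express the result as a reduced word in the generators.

[(a¹⁰), (a³b)] = (a¹⁰)·(a³b)·(a¹⁰)⁻¹·(a³b)⁻¹.
  (a¹⁰) · (a³b) = a¹³b
  (a¹³b) · (a⁷) = a⁶b
  (a⁶b) · (a³b) = a³

Answer: a³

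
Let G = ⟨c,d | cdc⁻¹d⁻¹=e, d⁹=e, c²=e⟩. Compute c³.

Compute successive powers of c, reducing at each step:
  c²: c · c = e
  c³: e · c = c

Answer: c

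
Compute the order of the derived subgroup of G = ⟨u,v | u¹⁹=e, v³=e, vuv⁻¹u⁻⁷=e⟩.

G' = [G, G] is generated by all commutators. The generator-pair commutators are: [u, v] = u¹³.
The subgroup they normally generate is {e, u, u², u³, u⁴, u⁵, u⁶, u⁷, u⁸, u⁹, u¹⁰, u¹¹, u¹², u¹³, u¹⁴, u¹⁵, u¹⁶, u¹⁷, u¹⁸}, of order 19.
Check: |G/G'| = 57/19 = 3 is the order of the abelianisation.

Answer: 19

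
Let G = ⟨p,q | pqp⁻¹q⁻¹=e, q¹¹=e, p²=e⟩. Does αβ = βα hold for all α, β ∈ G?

Each pair of generators commutes: p·q = pq = q·p. Since the generators pairwise commute, every element of G commutes with every other, so G is abelian.

Answer: Yes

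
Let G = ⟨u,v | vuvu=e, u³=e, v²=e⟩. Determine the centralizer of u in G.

⟨u⟩ ⊆ C_G(u) since powers of u commute with u; so |C_G(u)| ≥ |⟨u⟩| = 3.
By orbit–stabilizer, |C_G(u)| = |G| / |conj. class of u| = 6 / 2 = 3.
The 3 elements commuting with u are {e, u, u²}.

Answer: {e, u, u²}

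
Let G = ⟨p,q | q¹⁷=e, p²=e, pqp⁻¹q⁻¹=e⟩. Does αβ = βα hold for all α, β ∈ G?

Each pair of generators commutes: p·q = pq = q·p. Since the generators pairwise commute, every element of G commutes with every other, so G is abelian.

Answer: Yes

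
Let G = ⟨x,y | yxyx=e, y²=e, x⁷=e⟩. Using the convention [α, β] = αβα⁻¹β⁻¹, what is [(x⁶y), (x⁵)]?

[(x⁶y), (x⁵)] = (x⁶y)·(x⁵)·(x⁶y)⁻¹·(x⁵)⁻¹.
  (x⁶y) · (x⁵) = xy
  (xy) · (x⁶y) = x²
  (x²) · (x²) = x⁴

Answer: x⁴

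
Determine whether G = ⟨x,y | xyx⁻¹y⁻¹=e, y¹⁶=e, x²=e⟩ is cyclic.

|G| = 32, but the maximum element order in G is 16 < 32. No single element generates all of G, so G is not cyclic.

Answer: No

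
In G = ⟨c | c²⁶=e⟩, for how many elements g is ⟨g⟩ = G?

G is cyclic of order 26. An element generates G iff its order is 26, and a cyclic group of order 26 has exactly φ(26) = 12 such elements.

Answer: 12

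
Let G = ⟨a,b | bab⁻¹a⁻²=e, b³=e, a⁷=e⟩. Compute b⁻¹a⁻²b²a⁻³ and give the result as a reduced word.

Multiply left to right, reducing at each step:
  (b²) · a⁻² = a⁶b²
  (a⁶b²) · b² = a⁶b
  (a⁶b) · a⁻³ = b

Answer: b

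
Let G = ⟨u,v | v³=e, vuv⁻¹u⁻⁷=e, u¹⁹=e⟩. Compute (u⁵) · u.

Compute (u⁵) · u by multiplying left to right and reducing via the relations at each step:
  (u⁵) · u = u⁶

Answer: u⁶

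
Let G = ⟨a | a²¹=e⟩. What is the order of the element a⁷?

Compute successive powers until reaching e:
  (a⁷)¹ = a⁷, (a⁷)² = a¹⁴, (a⁷)³ = e.
The smallest positive k with (a⁷)ᵏ = e is 3.

Answer: 3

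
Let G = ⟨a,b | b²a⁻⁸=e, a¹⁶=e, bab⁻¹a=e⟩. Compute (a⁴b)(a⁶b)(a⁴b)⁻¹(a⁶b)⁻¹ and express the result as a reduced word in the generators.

[(a⁴b), (a⁶b)] = (a⁴b)·(a⁶b)·(a⁴b)⁻¹·(a⁶b)⁻¹.
  (a⁴b) · (a⁶b) = a⁶
  (a⁶) · (a⁴b⁻¹) = a²b
  (a²b) · (a⁶b⁻¹) = a¹²

Answer: a¹²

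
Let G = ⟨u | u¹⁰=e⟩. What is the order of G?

G is generated by a single element, so G is cyclic. The relator gives u¹⁰ = e and no smaller power is forced to be e, so the 10 powers {e, u, u², u³, u⁴, u⁵, u⁶, u⁷, u⁸, u⁹} are distinct. Hence |G| = 10.

Answer: 10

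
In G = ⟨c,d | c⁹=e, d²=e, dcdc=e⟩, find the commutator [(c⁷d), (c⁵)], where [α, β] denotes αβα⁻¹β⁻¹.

[(c⁷d), (c⁵)] = (c⁷d)·(c⁵)·(c⁷d)⁻¹·(c⁵)⁻¹.
  (c⁷d) · (c⁵) = c²d
  (c²d) · (c⁷d) = c⁴
  (c⁴) · (c⁴) = c⁸

Answer: c⁸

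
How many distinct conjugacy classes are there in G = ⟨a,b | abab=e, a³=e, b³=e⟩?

The conjugacy classes (representative and size) are:
  [e] (size 1), [ba²] (size 4), [b²a] (size 4), [a²b²] (size 3).
Class equation: 1 + 4 + 4 + 3 = 12 = |G|. So G has 4 conjugacy classes.

Answer: 4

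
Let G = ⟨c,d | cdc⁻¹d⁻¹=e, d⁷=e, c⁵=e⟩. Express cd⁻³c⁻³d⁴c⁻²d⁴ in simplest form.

Multiply left to right, reducing at each step:
  c · d⁻³ = cd⁴
  (cd⁴) · c⁻³ = c³d⁴
  (c³d⁴) · d⁴ = c³d
  (c³d) · c⁻² = cd
  (cd) · d⁴ = cd⁵

Answer: cd⁵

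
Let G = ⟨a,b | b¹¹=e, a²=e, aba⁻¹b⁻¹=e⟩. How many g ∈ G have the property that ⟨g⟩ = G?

G is cyclic of order 22. An element generates G iff its order is 22, and a cyclic group of order 22 has exactly φ(22) = 10 such elements.

Answer: 10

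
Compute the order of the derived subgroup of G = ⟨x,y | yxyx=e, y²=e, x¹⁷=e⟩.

G' = [G, G] is generated by all commutators. The generator-pair commutators are: [x, y] = x².
The subgroup they normally generate is {e, x, x², x³, x⁴, x⁵, x⁶, x⁷, x⁸, x⁹, x¹⁰, x¹¹, x¹², x¹³, x¹⁴, x¹⁵, x¹⁶}, of order 17.
Check: |G/G'| = 34/17 = 2 is the order of the abelianisation.

Answer: 17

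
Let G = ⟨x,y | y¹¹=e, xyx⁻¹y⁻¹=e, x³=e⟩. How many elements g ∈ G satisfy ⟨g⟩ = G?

G is cyclic of order 33. An element generates G iff its order is 33, and a cyclic group of order 33 has exactly φ(33) = 20 such elements.

Answer: 20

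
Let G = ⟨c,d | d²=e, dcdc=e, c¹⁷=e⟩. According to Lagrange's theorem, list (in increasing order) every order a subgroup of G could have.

|G| = 34 = 2 · 17. By Lagrange's theorem the order of any subgroup divides 34; the divisors of 34 are 1, 2, 17, 34.

Answer: 1, 2, 17, 34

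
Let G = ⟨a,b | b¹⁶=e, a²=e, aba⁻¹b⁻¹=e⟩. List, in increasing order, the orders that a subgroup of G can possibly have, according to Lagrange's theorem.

|G| = 32 = 2⁵. By Lagrange's theorem the order of any subgroup divides 32; the divisors of 32 are 1, 2, 4, 8, 16, 32.

Answer: 1, 2, 4, 8, 16, 32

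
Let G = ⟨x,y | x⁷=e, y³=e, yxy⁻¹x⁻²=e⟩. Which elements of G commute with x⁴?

⟨x⁴⟩ ⊆ C_G(x⁴) since powers of x⁴ commute with x⁴; so |C_G(x⁴)| ≥ |⟨x⁴⟩| = 7.
By orbit–stabilizer, |C_G(x⁴)| = |G| / |conj. class of x⁴| = 21 / 3 = 7.
The 7 elements commuting with x⁴ are {e, x, x², x³, x⁴, x⁵, x⁶}.

Answer: {e, x, x², x³, x⁴, x⁵, x⁶}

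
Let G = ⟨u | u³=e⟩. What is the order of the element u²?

Compute successive powers until reaching e:
  (u²)¹ = u², (u²)² = u, (u²)³ = e.
The smallest positive k with (u²)ᵏ = e is 3.

Answer: 3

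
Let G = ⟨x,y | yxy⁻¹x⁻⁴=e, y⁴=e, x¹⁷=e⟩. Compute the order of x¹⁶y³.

Compute successive powers until reaching e:
  (x¹⁶y³)¹ = x¹⁶y³, (x¹⁶y³)² = x³y², (x¹⁶y³)³ = x⁴y, (x¹⁶y³)⁴ = e.
The smallest positive k with (x¹⁶y³)ᵏ = e is 4.

Answer: 4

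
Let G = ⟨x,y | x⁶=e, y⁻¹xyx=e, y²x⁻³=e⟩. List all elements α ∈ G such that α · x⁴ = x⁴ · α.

⟨x⁴⟩ ⊆ C_G(x⁴) since powers of x⁴ commute with x⁴; so |C_G(x⁴)| ≥ |⟨x⁴⟩| = 3.
By orbit–stabilizer, |C_G(x⁴)| = |G| / |conj. class of x⁴| = 12 / 2 = 6.
The 6 elements commuting with x⁴ are {e, x, x², x³, x⁴, x⁵}.

Answer: {e, x, x², x³, x⁴, x⁵}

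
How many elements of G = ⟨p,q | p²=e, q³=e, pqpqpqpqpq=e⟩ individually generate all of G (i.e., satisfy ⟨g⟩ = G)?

⟨g⟩ = G would require ord(g) = |G| = 60, but the maximum element order in G is 5 < 60. So G is not cyclic and no single element generates it: the count is 0.

Answer: 0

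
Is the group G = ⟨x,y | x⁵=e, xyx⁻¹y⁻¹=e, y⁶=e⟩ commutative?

Each pair of generators commutes: x·y = xy = y·x. Since the generators pairwise commute, every element of G commutes with every other, so G is abelian.

Answer: Yes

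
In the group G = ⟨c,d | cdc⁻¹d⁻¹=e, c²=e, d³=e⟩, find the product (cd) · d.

Compute (cd) · d by multiplying left to right and reducing via the relations at each step:
  (cd) · d = cd²

Answer: cd²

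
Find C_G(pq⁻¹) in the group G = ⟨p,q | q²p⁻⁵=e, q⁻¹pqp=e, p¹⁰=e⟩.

⟨pq⁻¹⟩ ⊆ C_G(pq⁻¹) since powers of pq⁻¹ commute with pq⁻¹; so |C_G(pq⁻¹)| ≥ |⟨pq⁻¹⟩| = 4.
By orbit–stabilizer, |C_G(pq⁻¹)| = |G| / |conj. class of pq⁻¹| = 20 / 5 = 4.
The 4 elements commuting with pq⁻¹ are {e, p⁵, pq, pq⁻¹}.

Answer: {e, p⁵, pq, pq⁻¹}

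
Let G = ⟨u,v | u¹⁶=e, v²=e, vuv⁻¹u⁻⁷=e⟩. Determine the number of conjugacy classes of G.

The conjugacy classes (representative and size) are:
  [e] (size 1), [u] (size 2), [u¹⁴] (size 2), [u³] (size 2), [u⁴] (size 2), [u¹⁰] (size 2), [u⁸] (size 1), [u⁹] (size 2), [u¹¹] (size 2), [u¹⁰v] (size 8), [uv] (size 8).
Class equation: 1 + 2 + 2 + 2 + 2 + 2 + 1 + 2 + 2 + 8 + 8 = 32 = |G|. So G has 11 conjugacy classes.

Answer: 11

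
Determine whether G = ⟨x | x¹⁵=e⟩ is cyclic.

|G| = 15. The element x has order 15 (its powers give 15 distinct elements), so ⟨x⟩ = G and G is cyclic.

Answer: Yes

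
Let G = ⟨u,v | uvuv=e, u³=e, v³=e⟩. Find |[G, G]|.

G' = [G, G] is generated by all commutators. The generator-pair commutators are: [u, v] = uv²u.
The subgroup they normally generate is {e, uv, u²v², uv²u}, of order 4.
Check: |G/G'| = 12/4 = 3 is the order of the abelianisation.

Answer: 4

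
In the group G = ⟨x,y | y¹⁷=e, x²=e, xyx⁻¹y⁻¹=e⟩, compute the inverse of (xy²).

The order of (xy²) is 34 (smallest k with (xy²)ᵏ = e), so (xy²)⁻¹ = (xy²)³³ = xy¹⁵.
Check: (xy²) · (xy¹⁵) → (xy²) · x = y²;   (y²) · y¹⁵ = e, giving e as required.

Answer: xy¹⁵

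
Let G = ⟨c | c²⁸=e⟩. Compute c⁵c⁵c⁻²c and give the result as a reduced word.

Multiply left to right, reducing at each step:
  (c⁵) · c⁵ = c¹⁰
  (c¹⁰) · c⁻² = c⁸
  (c⁸) · c = c⁹

Answer: c⁹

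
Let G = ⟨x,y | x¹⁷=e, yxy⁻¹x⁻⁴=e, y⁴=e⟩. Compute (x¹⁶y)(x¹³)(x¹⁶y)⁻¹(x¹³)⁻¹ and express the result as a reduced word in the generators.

[(x¹⁶y), (x¹³)] = (x¹⁶y)·(x¹³)·(x¹⁶y)⁻¹·(x¹³)⁻¹.
  (x¹⁶y) · (x¹³) = y
  y · (x¹³y³) = x
  x · (x⁴) = x⁵

Answer: x⁵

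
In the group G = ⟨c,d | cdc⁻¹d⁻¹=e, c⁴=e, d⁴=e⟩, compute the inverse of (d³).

The order of (d³) is 4 (smallest k with (d³)ᵏ = e), so (d³)⁻¹ = (d³)³ = d.
Check: (d³) · d → (d³) · d = e, giving e as required.

Answer: d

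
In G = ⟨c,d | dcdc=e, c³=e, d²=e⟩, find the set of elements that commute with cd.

⟨cd⟩ ⊆ C_G(cd) since powers of cd commute with cd; so |C_G(cd)| ≥ |⟨cd⟩| = 2.
By orbit–stabilizer, |C_G(cd)| = |G| / |conj. class of cd| = 6 / 3 = 2.
The 2 elements commuting with cd are {e, cd}.

Answer: {e, cd}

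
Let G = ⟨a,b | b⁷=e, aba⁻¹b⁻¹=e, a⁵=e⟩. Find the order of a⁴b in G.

Compute successive powers until reaching e:
  (a⁴b)¹ = a⁴b, (a⁴b)² = a³b², (a⁴b)³ = a²b³, (a⁴b)⁴ = ab⁴, (a⁴b)⁵ = b⁵, (a⁴b)⁶ = a⁴b⁶, (a⁴b)⁷ = a³, (a⁴b)⁸ = a²b, (a⁴b)⁹ = ab², (a⁴b)¹⁰ = b³, (a⁴b)¹¹ = a⁴b⁴, (a⁴b)¹² = a³b⁵, (a⁴b)¹³ = a²b⁶, (a⁴b)¹⁴ = a, (a⁴b)¹⁵ = b, (a⁴b)¹⁶ = a⁴b², (a⁴b)¹⁷ = a³b³, (a⁴b)¹⁸ = a²b⁴, (a⁴b)¹⁹ = ab⁵, (a⁴b)²⁰ = b⁶, (a⁴b)²¹ = a⁴, (a⁴b)²² = a³b, (a⁴b)²³ = a²b², (a⁴b)²⁴ = ab³, (a⁴b)²⁵ = b⁴, (a⁴b)²⁶ = a⁴b⁵, (a⁴b)²⁷ = a³b⁶, (a⁴b)²⁸ = a², (a⁴b)²⁹ = ab, (a⁴b)³⁰ = b², (a⁴b)³¹ = a⁴b³, (a⁴b)³² = a³b⁴, (a⁴b)³³ = a²b⁵, (a⁴b)³⁴ = ab⁶, (a⁴b)³⁵ = e.
The smallest positive k with (a⁴b)ᵏ = e is 35.

Answer: 35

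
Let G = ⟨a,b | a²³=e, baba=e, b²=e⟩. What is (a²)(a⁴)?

Compute (a²) · (a⁴) by multiplying left to right and reducing via the relations at each step:
  (a²) · a⁴ = a⁶

Answer: a⁶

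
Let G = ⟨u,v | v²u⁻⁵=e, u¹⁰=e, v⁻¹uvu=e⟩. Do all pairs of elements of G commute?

u·v = uv but v·u = u⁴v⁻¹, so u·v ≠ v·u and G is not abelian.

Answer: No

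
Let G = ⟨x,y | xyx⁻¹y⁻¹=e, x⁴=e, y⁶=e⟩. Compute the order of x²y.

Compute successive powers until reaching e:
  (x²y)¹ = x²y, (x²y)² = y², (x²y)³ = x²y³, (x²y)⁴ = y⁴, (x²y)⁵ = x²y⁵, (x²y)⁶ = e.
The smallest positive k with (x²y)ᵏ = e is 6.

Answer: 6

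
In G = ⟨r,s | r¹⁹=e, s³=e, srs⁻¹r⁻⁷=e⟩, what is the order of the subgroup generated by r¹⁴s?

|⟨r¹⁴s⟩| equals the order of r¹⁴s. Compute successive powers until reaching e:
  (r¹⁴s)¹ = r¹⁴s, (r¹⁴s)² = r¹⁷s², (r¹⁴s)³ = e.
The smallest positive k with (r¹⁴s)ᵏ = e is 3, so |⟨r¹⁴s⟩| = 3.

Answer: 3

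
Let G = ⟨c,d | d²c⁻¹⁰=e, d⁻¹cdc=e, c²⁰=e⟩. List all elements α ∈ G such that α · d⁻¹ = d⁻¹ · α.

⟨d⁻¹⟩ ⊆ C_G(d⁻¹) since powers of d⁻¹ commute with d⁻¹; so |C_G(d⁻¹)| ≥ |⟨d⁻¹⟩| = 4.
By orbit–stabilizer, |C_G(d⁻¹)| = |G| / |conj. class of d⁻¹| = 40 / 10 = 4.
The 4 elements commuting with d⁻¹ are {e, c¹⁰, d, d⁻¹}.

Answer: {e, c¹⁰, d, d⁻¹}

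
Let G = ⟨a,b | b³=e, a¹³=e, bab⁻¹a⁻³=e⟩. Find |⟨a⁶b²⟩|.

|⟨a⁶b²⟩| equals the order of a⁶b². Compute successive powers until reaching e:
  (a⁶b²)¹ = a⁶b², (a⁶b²)² = a⁸b, (a⁶b²)³ = e.
The smallest positive k with (a⁶b²)ᵏ = e is 3, so |⟨a⁶b²⟩| = 3.

Answer: 3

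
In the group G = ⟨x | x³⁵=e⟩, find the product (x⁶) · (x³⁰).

Compute (x⁶) · (x³⁰) by multiplying left to right and reducing via the relations at each step:
  (x⁶) · x³⁰ = x

Answer: x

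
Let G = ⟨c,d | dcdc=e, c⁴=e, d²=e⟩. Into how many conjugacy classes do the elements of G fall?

The conjugacy classes (representative and size) are:
  [e] (size 1), [c] (size 2), [c²] (size 1), [c²d] (size 2), [c³d] (size 2).
Class equation: 1 + 2 + 1 + 2 + 2 = 8 = |G|. So G has 5 conjugacy classes.

Answer: 5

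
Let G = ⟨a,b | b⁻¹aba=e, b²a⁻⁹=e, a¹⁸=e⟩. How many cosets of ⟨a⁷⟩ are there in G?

First find ord(a⁷) by computing successive powers:
  (a⁷)¹ = a⁷, (a⁷)² = a¹⁴, (a⁷)³ = a³, (a⁷)⁴ = a¹⁰, (a⁷)⁵ = a¹⁷, (a⁷)⁶ = a⁶, (a⁷)⁷ = a¹³, (a⁷)⁸ = a², (a⁷)⁹ = a⁹, (a⁷)¹⁰ = a¹⁶, (a⁷)¹¹ = a⁵, (a⁷)¹² = a¹², (a⁷)¹³ = a, (a⁷)¹⁴ = a⁸, (a⁷)¹⁵ = a¹⁵, (a⁷)¹⁶ = a⁴, (a⁷)¹⁷ = a¹¹, (a⁷)¹⁸ = e.
So |⟨a⁷⟩| = ord(a⁷) = 18. With |G| = 36, by Lagrange [G : ⟨a⁷⟩] = 36/18 = 2.

Answer: 2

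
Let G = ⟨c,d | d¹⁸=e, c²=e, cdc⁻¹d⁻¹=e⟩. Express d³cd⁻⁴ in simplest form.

Multiply left to right, reducing at each step:
  (d³) · c = cd³
  (cd³) · d⁻⁴ = cd¹⁷

Answer: cd¹⁷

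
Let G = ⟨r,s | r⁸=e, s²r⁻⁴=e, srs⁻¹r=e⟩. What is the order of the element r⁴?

Compute successive powers until reaching e:
  (r⁴)¹ = r⁴, (r⁴)² = e.
The smallest positive k with (r⁴)ᵏ = e is 2.

Answer: 2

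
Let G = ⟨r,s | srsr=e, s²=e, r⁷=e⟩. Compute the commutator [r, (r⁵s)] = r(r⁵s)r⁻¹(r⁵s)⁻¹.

[r, (r⁵s)] = r·(r⁵s)·r⁻¹·(r⁵s)⁻¹.
  r · (r⁵s) = r⁶s
  (r⁶s) · (r⁶) = s
  s · (r⁵s) = r²

Answer: r²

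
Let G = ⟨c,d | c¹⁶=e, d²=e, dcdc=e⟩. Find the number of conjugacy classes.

The conjugacy classes (representative and size) are:
  [e] (size 1), [c¹⁵] (size 2), [c²] (size 2), [c³] (size 2), [c¹²] (size 2), [c⁵] (size 2), [c⁶] (size 2), [c⁷] (size 2), [c⁸] (size 1), [c²d] (size 8), [c¹⁵d] (size 8).
Class equation: 1 + 2 + 2 + 2 + 2 + 2 + 2 + 2 + 1 + 8 + 8 = 32 = |G|. So G has 11 conjugacy classes.

Answer: 11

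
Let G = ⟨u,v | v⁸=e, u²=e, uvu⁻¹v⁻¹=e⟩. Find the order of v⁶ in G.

Compute successive powers until reaching e:
  (v⁶)¹ = v⁶, (v⁶)² = v⁴, (v⁶)³ = v², (v⁶)⁴ = e.
The smallest positive k with (v⁶)ᵏ = e is 4.

Answer: 4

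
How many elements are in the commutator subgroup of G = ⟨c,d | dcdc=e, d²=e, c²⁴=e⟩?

G' = [G, G] is generated by all commutators. The generator-pair commutators are: [c, d] = c².
The subgroup they normally generate is {e, c², c⁴, c⁶, c⁸, c¹⁰, c¹², c¹⁴, c¹⁶, c¹⁸, c²⁰, c²²}, of order 12.
Check: |G/G'| = 48/12 = 4 is the order of the abelianisation.

Answer: 12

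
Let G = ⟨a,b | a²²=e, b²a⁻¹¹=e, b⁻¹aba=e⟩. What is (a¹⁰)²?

Compute successive powers of (a¹⁰), reducing at each step:
  (a¹⁰)²: (a¹⁰) · a¹⁰ = a²⁰

Answer: a²⁰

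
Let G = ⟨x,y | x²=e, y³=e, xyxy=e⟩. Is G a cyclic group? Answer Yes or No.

Every cyclic group is abelian. But x·y = xy while y·x = xy², so x·y ≠ y·x and G is not abelian. Hence G is not cyclic.

Answer: No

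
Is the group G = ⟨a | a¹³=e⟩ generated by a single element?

|G| = 13. The element a has order 13 (its powers give 13 distinct elements), so ⟨a⟩ = G and G is cyclic.

Answer: Yes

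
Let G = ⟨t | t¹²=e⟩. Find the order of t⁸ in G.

Compute successive powers until reaching e:
  (t⁸)¹ = t⁸, (t⁸)² = t⁴, (t⁸)³ = e.
The smallest positive k with (t⁸)ᵏ = e is 3.

Answer: 3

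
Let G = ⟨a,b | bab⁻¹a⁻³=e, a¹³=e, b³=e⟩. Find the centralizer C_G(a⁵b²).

⟨a⁵b²⟩ ⊆ C_G(a⁵b²) since powers of a⁵b² commute with a⁵b²; so |C_G(a⁵b²)| ≥ |⟨a⁵b²⟩| = 3.
By orbit–stabilizer, |C_G(a⁵b²)| = |G| / |conj. class of a⁵b²| = 39 / 13 = 3.
The 3 elements commuting with a⁵b² are {e, a⁵b², a¹¹b}.

Answer: {e, a⁵b², a¹¹b}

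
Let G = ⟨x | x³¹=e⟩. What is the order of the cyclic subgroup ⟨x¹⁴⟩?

|⟨x¹⁴⟩| equals the order of x¹⁴. Compute successive powers until reaching e:
  (x¹⁴)¹ = x¹⁴, (x¹⁴)² = x²⁸, (x¹⁴)³ = x¹¹, (x¹⁴)⁴ = x²⁵, (x¹⁴)⁵ = x⁸, (x¹⁴)⁶ = x²², (x¹⁴)⁷ = x⁵, (x¹⁴)⁸ = x¹⁹, (x¹⁴)⁹ = x², (x¹⁴)¹⁰ = x¹⁶, (x¹⁴)¹¹ = x³⁰, (x¹⁴)¹² = x¹³, (x¹⁴)¹³ = x²⁷, (x¹⁴)¹⁴ = x¹⁰, (x¹⁴)¹⁵ = x²⁴, (x¹⁴)¹⁶ = x⁷, (x¹⁴)¹⁷ = x²¹, (x¹⁴)¹⁸ = x⁴, (x¹⁴)¹⁹ = x¹⁸, (x¹⁴)²⁰ = x, (x¹⁴)²¹ = x¹⁵, (x¹⁴)²² = x²⁹, (x¹⁴)²³ = x¹², (x¹⁴)²⁴ = x²⁶, (x¹⁴)²⁵ = x⁹, (x¹⁴)²⁶ = x²³, (x¹⁴)²⁷ = x⁶, (x¹⁴)²⁸ = x²⁰, (x¹⁴)²⁹ = x³, (x¹⁴)³⁰ = x¹⁷, (x¹⁴)³¹ = e.
The smallest positive k with (x¹⁴)ᵏ = e is 31, so |⟨x¹⁴⟩| = 31.

Answer: 31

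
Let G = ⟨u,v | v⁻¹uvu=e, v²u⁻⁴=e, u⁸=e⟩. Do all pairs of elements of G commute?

u·v = uv but v·u = u³v⁻¹, so u·v ≠ v·u and G is not abelian.

Answer: No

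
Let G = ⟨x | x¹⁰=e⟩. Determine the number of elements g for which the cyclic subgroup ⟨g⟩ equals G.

G is cyclic of order 10. An element generates G iff its order is 10, and a cyclic group of order 10 has exactly φ(10) = 4 such elements.

Answer: 4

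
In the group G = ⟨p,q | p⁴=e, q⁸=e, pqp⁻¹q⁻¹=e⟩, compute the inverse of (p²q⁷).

The order of (p²q⁷) is 8 (smallest k with (p²q⁷)ᵏ = e), so (p²q⁷)⁻¹ = (p²q⁷)⁷ = p²q.
Check: (p²q⁷) · (p²q) → (p²q⁷) · p² = q⁷;   (q⁷) · q = e, giving e as required.

Answer: p²q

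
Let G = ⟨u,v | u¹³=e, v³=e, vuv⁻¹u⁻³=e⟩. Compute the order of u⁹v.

Compute successive powers until reaching e:
  (u⁹v)¹ = u⁹v, (u⁹v)² = u¹⁰v², (u⁹v)³ = e.
The smallest positive k with (u⁹v)ᵏ = e is 3.

Answer: 3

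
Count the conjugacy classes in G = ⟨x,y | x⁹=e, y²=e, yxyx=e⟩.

The conjugacy classes (representative and size) are:
  [e] (size 1), [x⁸] (size 2), [x⁷] (size 2), [x⁶] (size 2), [x⁵] (size 2), [x⁴y] (size 9).
Class equation: 1 + 2 + 2 + 2 + 2 + 9 = 18 = |G|. So G has 6 conjugacy classes.

Answer: 6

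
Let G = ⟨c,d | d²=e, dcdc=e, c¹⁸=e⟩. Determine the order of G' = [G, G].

G' = [G, G] is generated by all commutators. The generator-pair commutators are: [c, d] = c².
The subgroup they normally generate is {e, c², c⁴, c⁶, c⁸, c¹⁰, c¹², c¹⁴, c¹⁶}, of order 9.
Check: |G/G'| = 36/9 = 4 is the order of the abelianisation.

Answer: 9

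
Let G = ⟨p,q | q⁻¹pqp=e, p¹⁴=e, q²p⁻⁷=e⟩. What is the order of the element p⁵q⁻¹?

Compute successive powers until reaching e:
  (p⁵q⁻¹)¹ = p⁵q⁻¹, (p⁵q⁻¹)² = p⁷, (p⁵q⁻¹)³ = p⁵q, (p⁵q⁻¹)⁴ = e.
The smallest positive k with (p⁵q⁻¹)ᵏ = e is 4.

Answer: 4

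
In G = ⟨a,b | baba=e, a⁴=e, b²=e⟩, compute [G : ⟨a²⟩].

First find ord(a²) by computing successive powers:
  (a²)¹ = a², (a²)² = e.
So |⟨a²⟩| = ord(a²) = 2. With |G| = 8, by Lagrange [G : ⟨a²⟩] = 8/2 = 4.

Answer: 4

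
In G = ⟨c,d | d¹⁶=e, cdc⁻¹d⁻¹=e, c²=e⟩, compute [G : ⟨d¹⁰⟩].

First find ord(d¹⁰) by computing successive powers:
  (d¹⁰)¹ = d¹⁰, (d¹⁰)² = d⁴, (d¹⁰)³ = d¹⁴, (d¹⁰)⁴ = d⁸, (d¹⁰)⁵ = d², (d¹⁰)⁶ = d¹², (d¹⁰)⁷ = d⁶, (d¹⁰)⁸ = e.
So |⟨d¹⁰⟩| = ord(d¹⁰) = 8. With |G| = 32, by Lagrange [G : ⟨d¹⁰⟩] = 32/8 = 4.

Answer: 4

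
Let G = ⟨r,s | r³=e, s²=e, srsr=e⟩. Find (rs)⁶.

Compute successive powers of (rs), reducing at each step:
  (rs)²: (rs) · r = s;   s · s = e
  (rs)³: e · r = r;   r · s = rs
  (rs)⁴: (rs) · r = s;   s · s = e
  (rs)⁵: e · r = r;   r · s = rs
  (rs)⁶: (rs) · r = s;   s · s = e

Answer: e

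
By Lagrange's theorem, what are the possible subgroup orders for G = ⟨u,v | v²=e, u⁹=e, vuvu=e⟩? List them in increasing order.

|G| = 18 = 2 · 3². By Lagrange's theorem the order of any subgroup divides 18; the divisors of 18 are 1, 2, 3, 6, 9, 18.

Answer: 1, 2, 3, 6, 9, 18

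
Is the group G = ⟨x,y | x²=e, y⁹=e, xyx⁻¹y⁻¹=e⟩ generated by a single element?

|G| = 18. The element xy has order 18 (its powers give 18 distinct elements), so ⟨xy⟩ = G and G is cyclic.

Answer: Yes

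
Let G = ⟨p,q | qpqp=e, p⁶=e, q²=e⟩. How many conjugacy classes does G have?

The conjugacy classes (representative and size) are:
  [e] (size 1), [p⁵] (size 2), [p⁴] (size 2), [p³] (size 1), [q] (size 3), [p³q] (size 3).
Class equation: 1 + 2 + 2 + 1 + 3 + 3 = 12 = |G|. So G has 6 conjugacy classes.

Answer: 6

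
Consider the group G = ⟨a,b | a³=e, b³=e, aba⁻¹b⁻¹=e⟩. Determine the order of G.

Enumerate words in the generators, reducing via the relations: the distinct elements are
  {a, b, e, ab, a², b², ab², a²b, a²b²}.
No further products give new elements, so |G| = 9.

Answer: 9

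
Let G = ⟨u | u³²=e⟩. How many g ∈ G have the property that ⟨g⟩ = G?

G is cyclic of order 32. An element generates G iff its order is 32, and a cyclic group of order 32 has exactly φ(32) = 16 such elements.

Answer: 16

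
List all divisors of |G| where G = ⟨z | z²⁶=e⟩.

|G| = 26 = 2 · 13. By Lagrange's theorem the order of any subgroup divides 26; the divisors of 26 are 1, 2, 13, 26.

Answer: 1, 2, 13, 26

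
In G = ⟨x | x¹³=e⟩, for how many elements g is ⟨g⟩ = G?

G is cyclic of order 13. An element generates G iff its order is 13, and a cyclic group of order 13 has exactly φ(13) = 12 such elements.

Answer: 12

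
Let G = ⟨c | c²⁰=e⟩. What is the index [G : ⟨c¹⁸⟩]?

First find ord(c¹⁸) by computing successive powers:
  (c¹⁸)¹ = c¹⁸, (c¹⁸)² = c¹⁶, (c¹⁸)³ = c¹⁴, (c¹⁸)⁴ = c¹², (c¹⁸)⁵ = c¹⁰, (c¹⁸)⁶ = c⁸, (c¹⁸)⁷ = c⁶, (c¹⁸)⁸ = c⁴, (c¹⁸)⁹ = c², (c¹⁸)¹⁰ = e.
So |⟨c¹⁸⟩| = ord(c¹⁸) = 10. With |G| = 20, by Lagrange [G : ⟨c¹⁸⟩] = 20/10 = 2.

Answer: 2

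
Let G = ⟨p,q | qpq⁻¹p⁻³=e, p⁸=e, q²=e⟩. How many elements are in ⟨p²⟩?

|⟨p²⟩| equals the order of p². Compute successive powers until reaching e:
  (p²)¹ = p², (p²)² = p⁴, (p²)³ = p⁶, (p²)⁴ = e.
The smallest positive k with (p²)ᵏ = e is 4, so |⟨p²⟩| = 4.

Answer: 4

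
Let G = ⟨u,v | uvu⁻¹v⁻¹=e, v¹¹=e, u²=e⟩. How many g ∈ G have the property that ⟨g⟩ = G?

G is cyclic of order 22. An element generates G iff its order is 22, and a cyclic group of order 22 has exactly φ(22) = 10 such elements.

Answer: 10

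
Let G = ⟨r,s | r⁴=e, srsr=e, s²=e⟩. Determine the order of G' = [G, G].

G' = [G, G] is generated by all commutators. The generator-pair commutators are: [r, s] = r².
The subgroup they normally generate is {e, r²}, of order 2.
Check: |G/G'| = 8/2 = 4 is the order of the abelianisation.

Answer: 2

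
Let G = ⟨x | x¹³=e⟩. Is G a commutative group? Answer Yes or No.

G has a single generator, so G is cyclic and hence abelian.

Answer: Yes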